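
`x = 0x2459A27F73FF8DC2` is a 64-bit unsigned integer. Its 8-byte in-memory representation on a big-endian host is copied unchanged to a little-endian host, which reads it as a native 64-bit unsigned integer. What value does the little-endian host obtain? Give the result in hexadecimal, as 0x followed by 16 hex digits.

0xC28DFF737FA25924

Stored big-endian, the bytes at ascending addresses are 24 59 A2 7F 73 FF 8D C2.
Read back as little-endian, the first byte is least significant, giving 0xC28DFF737FA25924.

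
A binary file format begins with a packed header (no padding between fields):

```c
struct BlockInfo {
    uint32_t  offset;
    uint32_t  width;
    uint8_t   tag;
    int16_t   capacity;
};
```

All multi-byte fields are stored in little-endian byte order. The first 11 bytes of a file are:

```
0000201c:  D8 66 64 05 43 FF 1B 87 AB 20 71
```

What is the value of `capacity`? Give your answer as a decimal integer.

`capacity` follows `offset` (4 B), `width` (4 B), `tag` (1 B), so it starts at offset 4 + 4 + 1 = 9 and occupies 2 bytes.
Bytes at offsets 9..10: 20 71.
Little-endian: lowest address holds the least-significant byte.
Reassemble most-significant byte first: 71 20 → 0x7120.
0x7120 = 28960.

28960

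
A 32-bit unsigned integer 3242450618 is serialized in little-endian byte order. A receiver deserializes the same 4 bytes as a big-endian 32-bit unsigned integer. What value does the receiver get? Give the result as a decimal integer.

3135128513

3242450618 in 32-bit hexadecimal is 0xC143DEBA.
Stored little-endian, the bytes at ascending addresses are BA DE 43 C1.
Read back as big-endian, the last byte is least significant, giving 0xBADE43C1.
0xBADE43C1 = 3135128513.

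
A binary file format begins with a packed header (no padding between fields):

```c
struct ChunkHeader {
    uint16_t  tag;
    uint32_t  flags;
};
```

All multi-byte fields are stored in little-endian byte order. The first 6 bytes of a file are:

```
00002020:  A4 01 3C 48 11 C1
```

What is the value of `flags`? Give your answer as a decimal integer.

3239135292

`flags` follows `tag` (2 bytes), so it starts at byte offset 2 and occupies 4 bytes.
Bytes at offsets 2..5: 3C 48 11 C1.
Little-endian stores the least-significant byte at the lowest address.
Reassemble most-significant byte first: C1 11 48 3C → 0xC111483C.
0xC111483C = 3239135292.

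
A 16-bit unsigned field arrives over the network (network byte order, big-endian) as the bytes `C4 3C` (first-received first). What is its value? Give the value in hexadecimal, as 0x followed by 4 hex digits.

Big-endian stores the most-significant byte at the lowest address.
The bytes are already most-significant first: 0xC43C.

0xC43C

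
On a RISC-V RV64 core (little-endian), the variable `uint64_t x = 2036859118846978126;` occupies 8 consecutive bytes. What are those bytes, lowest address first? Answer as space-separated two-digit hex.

4E A8 63 AC 93 60 44 1C

2036859118846978126 in hexadecimal, padded to 64 bits, is 0x1C446093AC63A84E.
Split into bytes (most-significant first): 1C 44 60 93 AC 63 A8 4E.
In little-endian order the low byte comes first in memory.
So at ascending addresses the bytes are 4E A8 63 AC 93 60 44 1C.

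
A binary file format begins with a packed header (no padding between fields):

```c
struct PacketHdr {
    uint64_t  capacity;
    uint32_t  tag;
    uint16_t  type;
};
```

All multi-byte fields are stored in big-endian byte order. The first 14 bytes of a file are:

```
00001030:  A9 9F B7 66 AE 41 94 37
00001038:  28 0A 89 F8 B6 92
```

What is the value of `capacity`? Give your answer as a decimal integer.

12222689565344896055

`capacity` is the first field, at byte offset 0, occupying 8 bytes.
Bytes at offsets 0..7: A9 9F B7 66 AE 41 94 37.
Big-endian stores the most-significant byte at the lowest address.
The bytes are already most-significant first: 0xA99FB766AE419437.
0xA99FB766AE419437 = 12222689565344896055.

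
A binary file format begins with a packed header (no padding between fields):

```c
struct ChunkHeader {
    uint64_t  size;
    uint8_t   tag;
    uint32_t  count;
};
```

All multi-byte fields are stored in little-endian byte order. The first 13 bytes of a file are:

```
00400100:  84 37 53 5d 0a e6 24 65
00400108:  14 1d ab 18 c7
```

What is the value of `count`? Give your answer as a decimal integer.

3340282653

`count` follows `size` (8 B), `tag` (1 B), so it starts at offset 8 + 1 = 9 and occupies 4 bytes.
Bytes at offsets 9..12: 1D AB 18 C7.
Little-endian: lowest address holds the least-significant byte.
Reassemble most-significant byte first: C7 18 AB 1D → 0xC718AB1D.
0xC718AB1D = 3340282653.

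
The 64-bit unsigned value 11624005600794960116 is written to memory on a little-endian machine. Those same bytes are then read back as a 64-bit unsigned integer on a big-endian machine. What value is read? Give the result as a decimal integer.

17645253829278781601

11624005600794960116 in 64-bit hexadecimal is 0xA150C381DE88E0F4.
Stored little-endian, the bytes at ascending addresses are F4 E0 88 DE 81 C3 50 A1.
Read back as big-endian, the last byte is least significant, giving 0xF4E088DE81C350A1.
0xF4E088DE81C350A1 = 17645253829278781601.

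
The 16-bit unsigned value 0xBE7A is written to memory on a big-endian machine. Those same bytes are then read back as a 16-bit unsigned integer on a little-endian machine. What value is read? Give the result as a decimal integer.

31422

Stored big-endian, the bytes at ascending addresses are BE 7A.
Read back as little-endian, the first byte is least significant, giving 0x7ABE.
0x7ABE = 31422.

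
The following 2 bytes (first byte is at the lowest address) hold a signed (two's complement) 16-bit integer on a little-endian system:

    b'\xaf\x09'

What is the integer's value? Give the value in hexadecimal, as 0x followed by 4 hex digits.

0x09AF

Little-endian: lowest address holds the least-significant byte.
Reassemble most-significant byte first: 09 AF → 0x09AF.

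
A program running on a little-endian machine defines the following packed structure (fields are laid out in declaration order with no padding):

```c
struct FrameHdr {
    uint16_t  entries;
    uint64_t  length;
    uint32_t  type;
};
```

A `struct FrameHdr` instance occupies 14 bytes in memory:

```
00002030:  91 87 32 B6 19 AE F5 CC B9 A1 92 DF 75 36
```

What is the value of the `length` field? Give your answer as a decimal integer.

`length` follows `entries` (2 bytes), so it starts at byte offset 2 and occupies 8 bytes.
Bytes at offsets 2..9: 32 B6 19 AE F5 CC B9 A1.
Little-endian stores the least-significant byte at the lowest address.
Reassemble most-significant byte first: A1 B9 CC F5 AE 19 B6 32 → 0xA1B9CCF5AE19B632.
0xA1B9CCF5AE19B632 = 11653570866357843506.

11653570866357843506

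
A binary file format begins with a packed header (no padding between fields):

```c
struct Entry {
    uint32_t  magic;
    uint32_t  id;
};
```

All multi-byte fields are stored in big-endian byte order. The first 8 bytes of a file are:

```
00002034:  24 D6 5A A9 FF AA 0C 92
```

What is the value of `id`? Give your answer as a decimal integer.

`id` follows `magic` (4 bytes), so it starts at byte offset 4 and occupies 4 bytes.
Bytes at offsets 4..7: FF AA 0C 92.
Big-endian: lowest address holds the most-significant byte.
The bytes are already most-significant first: 0xFFAA0C92.
0xFFAA0C92 = 4289334418.

4289334418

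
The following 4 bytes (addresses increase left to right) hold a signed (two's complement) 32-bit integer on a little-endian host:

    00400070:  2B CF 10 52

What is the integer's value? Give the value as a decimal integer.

1376833323

Little-endian stores the least-significant byte at the lowest address.
Reassemble most-significant byte first: 52 10 CF 2B → 0x5210CF2B.
0x5210CF2B = 1376833323.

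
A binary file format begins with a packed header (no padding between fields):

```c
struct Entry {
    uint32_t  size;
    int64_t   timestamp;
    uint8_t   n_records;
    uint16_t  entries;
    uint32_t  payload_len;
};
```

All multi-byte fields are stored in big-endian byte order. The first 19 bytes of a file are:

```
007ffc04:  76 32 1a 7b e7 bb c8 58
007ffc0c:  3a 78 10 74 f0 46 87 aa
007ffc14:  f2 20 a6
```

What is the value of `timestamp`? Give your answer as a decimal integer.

-1748583749039681420

`timestamp` follows `size` (4 bytes), so it starts at byte offset 4 and occupies 8 bytes.
Bytes at offsets 4..11: E7 BB C8 58 3A 78 10 74.
In big-endian order the high byte comes first in memory.
The bytes are already most-significant first: 0xE7BBC8583A781074.
Top bit is set, so as a signed 64-bit value this is 0xE7BBC8583A781074 − 2^64 = -1748583749039681420.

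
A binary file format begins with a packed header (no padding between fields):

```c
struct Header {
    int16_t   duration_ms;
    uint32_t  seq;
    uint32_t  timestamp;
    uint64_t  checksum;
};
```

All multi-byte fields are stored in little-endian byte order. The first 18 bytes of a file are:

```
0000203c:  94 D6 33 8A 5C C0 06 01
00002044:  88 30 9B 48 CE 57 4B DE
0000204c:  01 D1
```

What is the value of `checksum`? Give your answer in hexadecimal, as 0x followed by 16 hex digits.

`checksum` follows `duration_ms` (2 B), `seq` (4 B), `timestamp` (4 B), so it starts at offset 2 + 4 + 4 = 10 and occupies 8 bytes.
Bytes at offsets 10..17: 9B 48 CE 57 4B DE 01 D1.
Little-endian: lowest address holds the least-significant byte.
Reassemble most-significant byte first: D1 01 DE 4B 57 CE 48 9B → 0xD101DE4B57CE489B.

0xD101DE4B57CE489B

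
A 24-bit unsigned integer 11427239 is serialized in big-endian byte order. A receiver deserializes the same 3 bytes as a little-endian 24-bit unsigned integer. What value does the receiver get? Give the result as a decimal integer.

10968494

11427239 in 24-bit hexadecimal is 0xAE5DA7.
Stored big-endian, the bytes at ascending addresses are AE 5D A7.
Read back as little-endian, the first byte is least significant, giving 0xA75DAE.
0xA75DAE = 10968494.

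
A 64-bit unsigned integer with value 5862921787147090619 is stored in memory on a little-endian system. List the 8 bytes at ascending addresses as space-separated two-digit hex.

BB FA CC 64 4D 48 5D 51

5862921787147090619 in hexadecimal, padded to 64 bits, is 0x515D484D64CCFABB.
Split into bytes (most-significant first): 51 5D 48 4D 64 CC FA BB.
In little-endian order the low byte comes first in memory.
So at ascending addresses the bytes are BB FA CC 64 4D 48 5D 51.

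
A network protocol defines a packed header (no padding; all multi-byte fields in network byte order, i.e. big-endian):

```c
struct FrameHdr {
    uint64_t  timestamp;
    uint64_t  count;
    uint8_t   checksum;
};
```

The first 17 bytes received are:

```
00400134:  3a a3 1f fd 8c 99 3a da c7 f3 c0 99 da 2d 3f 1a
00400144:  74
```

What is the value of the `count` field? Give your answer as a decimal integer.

14408071399911276314

`count` follows `timestamp` (8 bytes), so it starts at byte offset 8 and occupies 8 bytes.
Bytes at offsets 8..15: C7 F3 C0 99 DA 2D 3F 1A.
Big-endian stores the most-significant byte at the lowest address.
The bytes are already most-significant first: 0xC7F3C099DA2D3F1A.
0xC7F3C099DA2D3F1A = 14408071399911276314.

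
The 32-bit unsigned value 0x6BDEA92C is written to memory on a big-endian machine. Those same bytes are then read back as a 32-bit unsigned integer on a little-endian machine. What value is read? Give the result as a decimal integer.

Stored big-endian, the bytes at ascending addresses are 6B DE A9 2C.
Read back as little-endian, the first byte is least significant, giving 0x2CA9DE6B.
0x2CA9DE6B = 749330027.

749330027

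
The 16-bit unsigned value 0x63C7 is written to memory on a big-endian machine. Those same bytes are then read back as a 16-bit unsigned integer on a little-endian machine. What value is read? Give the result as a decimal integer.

Stored big-endian, the bytes at ascending addresses are 63 C7.
Read back as little-endian, the first byte is least significant, giving 0xC763.
0xC763 = 51043.

51043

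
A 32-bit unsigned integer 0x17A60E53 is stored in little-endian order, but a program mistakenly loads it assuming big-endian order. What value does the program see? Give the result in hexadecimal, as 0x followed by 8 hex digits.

Stored little-endian, the bytes at ascending addresses are 53 0E A6 17.
Read back as big-endian, the last byte is least significant, giving 0x530EA617.

0x530EA617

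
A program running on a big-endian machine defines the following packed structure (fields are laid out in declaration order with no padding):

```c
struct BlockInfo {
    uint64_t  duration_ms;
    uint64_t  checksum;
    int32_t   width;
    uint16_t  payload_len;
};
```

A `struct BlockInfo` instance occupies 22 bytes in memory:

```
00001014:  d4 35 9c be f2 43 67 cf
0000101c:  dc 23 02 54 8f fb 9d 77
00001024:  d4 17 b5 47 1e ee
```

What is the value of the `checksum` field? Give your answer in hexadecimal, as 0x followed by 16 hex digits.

`checksum` follows `duration_ms` (8 bytes), so it starts at byte offset 8 and occupies 8 bytes.
Bytes at offsets 8..15: DC 23 02 54 8F FB 9D 77.
Big-endian stores the most-significant byte at the lowest address.
The bytes are already most-significant first: 0xDC2302548FFB9D77.

0xDC2302548FFB9D77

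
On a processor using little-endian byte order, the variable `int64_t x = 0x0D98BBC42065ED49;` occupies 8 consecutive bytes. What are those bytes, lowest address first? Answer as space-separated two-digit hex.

49 ED 65 20 C4 BB 98 0D

Split into bytes (most-significant first): 0D 98 BB C4 20 65 ED 49.
Little-endian: lowest address holds the least-significant byte.
So at ascending addresses the bytes are 49 ED 65 20 C4 BB 98 0D.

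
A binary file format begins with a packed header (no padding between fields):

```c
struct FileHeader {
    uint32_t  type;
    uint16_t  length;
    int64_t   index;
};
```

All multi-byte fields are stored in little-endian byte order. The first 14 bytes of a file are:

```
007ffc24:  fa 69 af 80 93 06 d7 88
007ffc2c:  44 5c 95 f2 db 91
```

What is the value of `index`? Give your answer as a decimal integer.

-7936483194998322985

`index` follows `type` (4 B), `length` (2 B), so it starts at offset 4 + 2 = 6 and occupies 8 bytes.
Bytes at offsets 6..13: D7 88 44 5C 95 F2 DB 91.
In little-endian order the low byte comes first in memory.
Reassemble most-significant byte first: 91 DB F2 95 5C 44 88 D7 → 0x91DBF2955C4488D7.
Top bit is set, so as a signed 64-bit value this is 0x91DBF2955C4488D7 − 2^64 = -7936483194998322985.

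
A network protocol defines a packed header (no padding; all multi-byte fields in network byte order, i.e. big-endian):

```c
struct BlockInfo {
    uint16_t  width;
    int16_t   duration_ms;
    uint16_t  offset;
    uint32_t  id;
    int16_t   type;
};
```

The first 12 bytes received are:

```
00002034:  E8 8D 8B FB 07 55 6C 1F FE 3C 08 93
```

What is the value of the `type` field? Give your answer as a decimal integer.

2195

`type` follows `width` (2 B), `duration_ms` (2 B), `offset` (2 B), `id` (4 B), so it starts at offset 2 + 2 + 2 + 4 = 10 and occupies 2 bytes.
Bytes at offsets 10..11: 08 93.
Big-endian: lowest address holds the most-significant byte.
The bytes are already most-significant first: 0x0893.
0x0893 = 2195.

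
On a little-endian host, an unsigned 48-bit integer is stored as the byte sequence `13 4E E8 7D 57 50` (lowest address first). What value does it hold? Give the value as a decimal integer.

In little-endian order the low byte comes first in memory.
Reassemble most-significant byte first: 50 57 7D E8 4E 13 → 0x50577DE84E13.
0x50577DE84E13 = 88336704753171.

88336704753171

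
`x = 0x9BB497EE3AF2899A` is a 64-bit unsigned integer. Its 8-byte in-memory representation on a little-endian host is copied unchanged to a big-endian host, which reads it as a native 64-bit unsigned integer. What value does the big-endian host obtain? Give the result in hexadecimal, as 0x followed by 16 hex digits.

0x9A89F23AEE97B49B

Stored little-endian, the bytes at ascending addresses are 9A 89 F2 3A EE 97 B4 9B.
Read back as big-endian, the last byte is least significant, giving 0x9A89F23AEE97B49B.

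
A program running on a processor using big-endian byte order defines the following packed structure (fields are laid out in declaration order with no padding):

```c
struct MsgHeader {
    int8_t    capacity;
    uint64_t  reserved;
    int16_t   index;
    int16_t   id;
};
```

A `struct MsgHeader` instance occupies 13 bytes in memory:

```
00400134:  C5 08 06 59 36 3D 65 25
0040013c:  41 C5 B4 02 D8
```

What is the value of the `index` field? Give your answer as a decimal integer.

-14924

`index` follows `capacity` (1 B), `reserved` (8 B), so it starts at offset 1 + 8 = 9 and occupies 2 bytes.
Bytes at offsets 9..10: C5 B4.
Big-endian: lowest address holds the most-significant byte.
The bytes are already most-significant first: 0xC5B4.
Top bit is set, so as a signed 16-bit value this is 0xC5B4 − 2^16 = -14924.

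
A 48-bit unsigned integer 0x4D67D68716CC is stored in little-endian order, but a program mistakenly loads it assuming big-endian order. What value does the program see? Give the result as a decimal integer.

224397140322125

Stored little-endian, the bytes at ascending addresses are CC 16 87 D6 67 4D.
Read back as big-endian, the last byte is least significant, giving 0xCC1687D6674D.
0xCC1687D6674D = 224397140322125.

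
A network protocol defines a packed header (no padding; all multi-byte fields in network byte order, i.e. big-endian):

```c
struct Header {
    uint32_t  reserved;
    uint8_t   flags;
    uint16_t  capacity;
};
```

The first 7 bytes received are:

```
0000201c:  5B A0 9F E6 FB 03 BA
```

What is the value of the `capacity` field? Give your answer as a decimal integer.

`capacity` follows `reserved` (4 B), `flags` (1 B), so it starts at offset 4 + 1 = 5 and occupies 2 bytes.
Bytes at offsets 5..6: 03 BA.
Big-endian: lowest address holds the most-significant byte.
The bytes are already most-significant first: 0x03BA.
0x03BA = 954.

954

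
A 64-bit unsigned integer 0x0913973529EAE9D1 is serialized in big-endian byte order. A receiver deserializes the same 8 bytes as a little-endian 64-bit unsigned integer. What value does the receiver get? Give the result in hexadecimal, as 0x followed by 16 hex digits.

0xD1E9EA2935971309

Stored big-endian, the bytes at ascending addresses are 09 13 97 35 29 EA E9 D1.
Read back as little-endian, the first byte is least significant, giving 0xD1E9EA2935971309.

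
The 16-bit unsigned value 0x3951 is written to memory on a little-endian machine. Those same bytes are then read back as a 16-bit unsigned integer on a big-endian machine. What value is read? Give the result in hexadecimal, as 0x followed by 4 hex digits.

Stored little-endian, the bytes at ascending addresses are 51 39.
Read back as big-endian, the last byte is least significant, giving 0x5139.

0x5139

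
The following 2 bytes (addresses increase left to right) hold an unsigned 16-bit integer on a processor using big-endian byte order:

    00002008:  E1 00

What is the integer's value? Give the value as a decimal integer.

Big-endian stores the most-significant byte at the lowest address.
The bytes are already most-significant first: 0xE100.
0xE100 = 57600.

57600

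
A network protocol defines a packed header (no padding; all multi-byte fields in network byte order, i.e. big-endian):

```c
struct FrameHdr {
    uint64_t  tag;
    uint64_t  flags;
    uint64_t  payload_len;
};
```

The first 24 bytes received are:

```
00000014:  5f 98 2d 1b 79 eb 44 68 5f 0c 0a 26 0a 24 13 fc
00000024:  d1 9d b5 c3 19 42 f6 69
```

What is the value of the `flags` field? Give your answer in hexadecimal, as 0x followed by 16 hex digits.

`flags` follows `tag` (8 bytes), so it starts at byte offset 8 and occupies 8 bytes.
Bytes at offsets 8..15: 5F 0C 0A 26 0A 24 13 FC.
Big-endian stores the most-significant byte at the lowest address.
The bytes are already most-significant first: 0x5F0C0A260A2413FC.

0x5F0C0A260A2413FC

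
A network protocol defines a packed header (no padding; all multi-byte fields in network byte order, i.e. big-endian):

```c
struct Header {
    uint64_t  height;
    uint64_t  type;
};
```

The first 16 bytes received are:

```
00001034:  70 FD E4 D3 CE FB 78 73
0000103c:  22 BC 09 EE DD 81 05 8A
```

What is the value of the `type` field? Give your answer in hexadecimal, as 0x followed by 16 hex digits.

0x22BC09EEDD81058A

`type` follows `height` (8 bytes), so it starts at byte offset 8 and occupies 8 bytes.
Bytes at offsets 8..15: 22 BC 09 EE DD 81 05 8A.
Big-endian stores the most-significant byte at the lowest address.
The bytes are already most-significant first: 0x22BC09EEDD81058A.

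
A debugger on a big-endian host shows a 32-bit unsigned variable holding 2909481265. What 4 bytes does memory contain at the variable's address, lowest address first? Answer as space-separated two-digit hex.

AD 6B 29 31

2909481265 in hexadecimal, padded to 32 bits, is 0xAD6B2931.
Split into bytes (most-significant first): AD 6B 29 31.
Big-endian stores the most-significant byte at the lowest address.
So the memory order matches the most-significant-first order: AD 6B 29 31.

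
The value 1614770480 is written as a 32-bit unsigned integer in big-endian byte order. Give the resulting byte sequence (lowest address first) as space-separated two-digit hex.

1614770480 in hexadecimal, padded to 32 bits, is 0x603F7130.
Split into bytes (most-significant first): 60 3F 71 30.
In big-endian order the high byte comes first in memory.
So the memory order matches the most-significant-first order: 60 3F 71 30.

60 3F 71 30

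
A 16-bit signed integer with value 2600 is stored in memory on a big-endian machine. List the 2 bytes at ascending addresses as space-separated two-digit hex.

0A 28

2600 in hexadecimal, padded to 16 bits, is 0x0A28.
Split into bytes (most-significant first): 0A 28.
In big-endian order the high byte comes first in memory.
So the memory order matches the most-significant-first order: 0A 28.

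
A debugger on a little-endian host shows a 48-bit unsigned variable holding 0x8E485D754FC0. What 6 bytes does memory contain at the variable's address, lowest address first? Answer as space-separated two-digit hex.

C0 4F 75 5D 48 8E

Split into bytes (most-significant first): 8E 48 5D 75 4F C0.
Little-endian stores the least-significant byte at the lowest address.
So at ascending addresses the bytes are C0 4F 75 5D 48 8E.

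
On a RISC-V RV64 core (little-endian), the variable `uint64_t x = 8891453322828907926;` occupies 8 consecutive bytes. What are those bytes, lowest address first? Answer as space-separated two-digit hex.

96 05 2F 2C B0 C9 64 7B

8891453322828907926 in hexadecimal, padded to 64 bits, is 0x7B64C9B02C2F0596.
Split into bytes (most-significant first): 7B 64 C9 B0 2C 2F 05 96.
Little-endian stores the least-significant byte at the lowest address.
So at ascending addresses the bytes are 96 05 2F 2C B0 C9 64 7B.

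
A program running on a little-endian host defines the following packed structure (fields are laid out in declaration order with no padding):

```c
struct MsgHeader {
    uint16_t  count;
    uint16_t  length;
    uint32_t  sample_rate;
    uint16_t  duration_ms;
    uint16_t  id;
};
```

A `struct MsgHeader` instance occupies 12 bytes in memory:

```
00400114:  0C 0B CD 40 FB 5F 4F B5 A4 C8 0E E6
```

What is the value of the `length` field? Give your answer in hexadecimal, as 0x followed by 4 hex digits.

`length` follows `count` (2 bytes), so it starts at byte offset 2 and occupies 2 bytes.
Bytes at offsets 2..3: CD 40.
In little-endian order the low byte comes first in memory.
Reassemble most-significant byte first: 40 CD → 0x40CD.

0x40CD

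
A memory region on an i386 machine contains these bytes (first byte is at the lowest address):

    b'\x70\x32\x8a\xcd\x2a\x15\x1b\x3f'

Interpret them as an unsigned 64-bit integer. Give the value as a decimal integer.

Little-endian: lowest address holds the least-significant byte.
Reassemble most-significant byte first: 3F 1B 15 2A CD 8A 32 70 → 0x3F1B152ACD8A3270.
0x3F1B152ACD8A3270 = 4547251522341843568.

4547251522341843568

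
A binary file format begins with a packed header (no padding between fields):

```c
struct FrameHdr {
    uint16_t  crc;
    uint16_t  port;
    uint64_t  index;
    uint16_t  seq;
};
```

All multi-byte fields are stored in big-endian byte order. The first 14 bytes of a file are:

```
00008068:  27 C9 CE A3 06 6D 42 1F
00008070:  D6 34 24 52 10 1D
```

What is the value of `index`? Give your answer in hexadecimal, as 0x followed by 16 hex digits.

`index` follows `crc` (2 B), `port` (2 B), so it starts at offset 2 + 2 = 4 and occupies 8 bytes.
Bytes at offsets 4..11: 06 6D 42 1F D6 34 24 52.
Big-endian: lowest address holds the most-significant byte.
The bytes are already most-significant first: 0x066D421FD6342452.

0x066D421FD6342452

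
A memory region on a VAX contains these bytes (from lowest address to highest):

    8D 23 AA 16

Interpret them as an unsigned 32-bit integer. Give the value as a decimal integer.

380248973

Little-endian: lowest address holds the least-significant byte.
Reassemble most-significant byte first: 16 AA 23 8D → 0x16AA238D.
0x16AA238D = 380248973.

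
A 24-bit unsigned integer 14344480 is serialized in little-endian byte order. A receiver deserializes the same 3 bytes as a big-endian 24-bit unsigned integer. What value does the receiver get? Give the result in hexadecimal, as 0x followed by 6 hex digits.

0x20E1DA

14344480 in 24-bit hexadecimal is 0xDAE120.
Stored little-endian, the bytes at ascending addresses are 20 E1 DA.
Read back as big-endian, the last byte is least significant, giving 0x20E1DA.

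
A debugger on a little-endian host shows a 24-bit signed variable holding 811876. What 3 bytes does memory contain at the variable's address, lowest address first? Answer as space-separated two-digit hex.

811876 in hexadecimal, padded to 24 bits, is 0x0C6364.
Split into bytes (most-significant first): 0C 63 64.
Little-endian: lowest address holds the least-significant byte.
So at ascending addresses the bytes are 64 63 0C.

64 63 0C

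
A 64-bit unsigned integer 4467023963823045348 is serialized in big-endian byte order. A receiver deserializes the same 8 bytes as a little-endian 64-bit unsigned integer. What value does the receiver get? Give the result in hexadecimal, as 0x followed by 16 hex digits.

0xE47AD4B6A00EFE3D

4467023963823045348 in 64-bit hexadecimal is 0x3DFE0EA0B6D47AE4.
Stored big-endian, the bytes at ascending addresses are 3D FE 0E A0 B6 D4 7A E4.
Read back as little-endian, the first byte is least significant, giving 0xE47AD4B6A00EFE3D.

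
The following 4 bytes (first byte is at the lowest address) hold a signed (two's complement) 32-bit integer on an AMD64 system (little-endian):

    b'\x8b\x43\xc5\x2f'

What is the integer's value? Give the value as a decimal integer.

Little-endian stores the least-significant byte at the lowest address.
Reassemble most-significant byte first: 2F C5 43 8B → 0x2FC5438B.
0x2FC5438B = 801457035.

801457035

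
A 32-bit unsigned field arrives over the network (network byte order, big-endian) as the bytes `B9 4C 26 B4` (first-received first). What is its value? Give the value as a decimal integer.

3108775604

In big-endian order the high byte comes first in memory.
The bytes are already most-significant first: 0xB94C26B4.
0xB94C26B4 = 3108775604.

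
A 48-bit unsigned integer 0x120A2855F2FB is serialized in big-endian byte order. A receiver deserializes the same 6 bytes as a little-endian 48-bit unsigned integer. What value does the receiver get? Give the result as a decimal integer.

Stored big-endian, the bytes at ascending addresses are 12 0A 28 55 F2 FB.
Read back as little-endian, the first byte is least significant, giving 0xFBF255280A12.
0xFBF255280A12 = 277018229344786.

277018229344786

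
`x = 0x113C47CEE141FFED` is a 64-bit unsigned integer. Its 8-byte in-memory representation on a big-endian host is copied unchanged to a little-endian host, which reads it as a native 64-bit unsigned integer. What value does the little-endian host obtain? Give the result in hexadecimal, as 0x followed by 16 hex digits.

Stored big-endian, the bytes at ascending addresses are 11 3C 47 CE E1 41 FF ED.
Read back as little-endian, the first byte is least significant, giving 0xEDFF41E1CE473C11.

0xEDFF41E1CE473C11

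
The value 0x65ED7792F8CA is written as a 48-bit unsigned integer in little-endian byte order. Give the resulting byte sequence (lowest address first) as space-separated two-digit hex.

CA F8 92 77 ED 65

Split into bytes (most-significant first): 65 ED 77 92 F8 CA.
In little-endian order the low byte comes first in memory.
So at ascending addresses the bytes are CA F8 92 77 ED 65.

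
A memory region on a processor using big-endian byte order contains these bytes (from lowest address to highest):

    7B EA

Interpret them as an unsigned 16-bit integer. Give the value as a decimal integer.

31722

Big-endian stores the most-significant byte at the lowest address.
The bytes are already most-significant first: 0x7BEA.
0x7BEA = 31722.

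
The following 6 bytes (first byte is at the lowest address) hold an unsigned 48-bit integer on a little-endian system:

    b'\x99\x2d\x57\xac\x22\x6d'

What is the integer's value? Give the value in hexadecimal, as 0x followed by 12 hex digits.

0x6D22AC572D99

In little-endian order the low byte comes first in memory.
Reassemble most-significant byte first: 6D 22 AC 57 2D 99 → 0x6D22AC572D99.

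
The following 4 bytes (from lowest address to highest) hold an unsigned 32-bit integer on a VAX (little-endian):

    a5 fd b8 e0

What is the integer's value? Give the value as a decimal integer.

3770219941

Little-endian: lowest address holds the least-significant byte.
Reassemble most-significant byte first: E0 B8 FD A5 → 0xE0B8FDA5.
0xE0B8FDA5 = 3770219941.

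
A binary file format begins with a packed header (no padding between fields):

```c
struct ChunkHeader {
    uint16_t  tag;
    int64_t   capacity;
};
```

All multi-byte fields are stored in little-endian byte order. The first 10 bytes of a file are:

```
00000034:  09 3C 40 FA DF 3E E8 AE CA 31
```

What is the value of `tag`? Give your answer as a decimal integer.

15369

`tag` is the first field, at byte offset 0, occupying 2 bytes.
Bytes at offsets 0..1: 09 3C.
Little-endian: lowest address holds the least-significant byte.
Reassemble most-significant byte first: 3C 09 → 0x3C09.
0x3C09 = 15369.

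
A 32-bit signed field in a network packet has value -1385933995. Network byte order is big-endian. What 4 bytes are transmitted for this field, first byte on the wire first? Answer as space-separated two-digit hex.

AD 64 53 55

Two's complement of -1385933995 in 32 bits: 1385933995 = 0x529BACAB; invert → 0xAD645354; add 1 → 0xAD645355.
Split into bytes (most-significant first): AD 64 53 55.
Big-endian: lowest address holds the most-significant byte.
So the memory order matches the most-significant-first order: AD 64 53 55.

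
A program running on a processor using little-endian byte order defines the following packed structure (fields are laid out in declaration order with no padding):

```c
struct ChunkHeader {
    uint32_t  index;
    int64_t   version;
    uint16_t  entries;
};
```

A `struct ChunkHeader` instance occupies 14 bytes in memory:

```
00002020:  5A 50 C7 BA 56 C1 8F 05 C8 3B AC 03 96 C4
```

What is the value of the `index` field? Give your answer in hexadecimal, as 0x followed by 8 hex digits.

0xBAC7505A

`index` is the first field, at byte offset 0, occupying 4 bytes.
Bytes at offsets 0..3: 5A 50 C7 BA.
Little-endian: lowest address holds the least-significant byte.
Reassemble most-significant byte first: BA C7 50 5A → 0xBAC7505A.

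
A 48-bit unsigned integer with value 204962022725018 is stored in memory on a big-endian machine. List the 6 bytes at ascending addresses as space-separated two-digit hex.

204962022725018 in hexadecimal, padded to 48 bits, is 0xBA69708E959A.
Split into bytes (most-significant first): BA 69 70 8E 95 9A.
In big-endian order the high byte comes first in memory.
So the memory order matches the most-significant-first order: BA 69 70 8E 95 9A.

BA 69 70 8E 95 9A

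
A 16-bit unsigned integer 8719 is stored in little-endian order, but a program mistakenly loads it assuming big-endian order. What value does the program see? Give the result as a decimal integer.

8719 in 16-bit hexadecimal is 0x220F.
Stored little-endian, the bytes at ascending addresses are 0F 22.
Read back as big-endian, the last byte is least significant, giving 0x0F22.
0x0F22 = 3874.

3874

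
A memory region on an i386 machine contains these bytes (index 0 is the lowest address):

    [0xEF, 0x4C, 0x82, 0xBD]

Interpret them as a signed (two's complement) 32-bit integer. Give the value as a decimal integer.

Little-endian: lowest address holds the least-significant byte.
Reassemble most-significant byte first: BD 82 4C EF → 0xBD824CEF.
Top bit is set, so as a signed 32-bit value this is 0xBD824CEF − 2^32 = -1115534097.

-1115534097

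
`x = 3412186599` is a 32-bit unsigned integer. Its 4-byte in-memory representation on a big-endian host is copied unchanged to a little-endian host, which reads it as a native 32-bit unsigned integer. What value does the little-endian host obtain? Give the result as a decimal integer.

3412186599 in 32-bit hexadecimal is 0xCB61D5E7.
Stored big-endian, the bytes at ascending addresses are CB 61 D5 E7.
Read back as little-endian, the first byte is least significant, giving 0xE7D561CB.
0xE7D561CB = 3889521099.

3889521099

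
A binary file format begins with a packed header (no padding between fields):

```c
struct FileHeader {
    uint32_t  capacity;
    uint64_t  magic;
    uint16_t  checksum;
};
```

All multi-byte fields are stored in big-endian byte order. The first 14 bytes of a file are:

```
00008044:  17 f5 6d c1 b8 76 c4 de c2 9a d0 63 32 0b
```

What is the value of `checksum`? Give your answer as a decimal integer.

12811

`checksum` follows `capacity` (4 B), `magic` (8 B), so it starts at offset 4 + 8 = 12 and occupies 2 bytes.
Bytes at offsets 12..13: 32 0B.
Big-endian stores the most-significant byte at the lowest address.
The bytes are already most-significant first: 0x320B.
0x320B = 12811.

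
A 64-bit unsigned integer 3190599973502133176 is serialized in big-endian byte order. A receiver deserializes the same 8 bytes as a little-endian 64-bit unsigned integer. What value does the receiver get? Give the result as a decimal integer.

13268721025241663276

3190599973502133176 in 64-bit hexadecimal is 0x2C4749C578F723B8.
Stored big-endian, the bytes at ascending addresses are 2C 47 49 C5 78 F7 23 B8.
Read back as little-endian, the first byte is least significant, giving 0xB823F778C549472C.
0xB823F778C549472C = 13268721025241663276.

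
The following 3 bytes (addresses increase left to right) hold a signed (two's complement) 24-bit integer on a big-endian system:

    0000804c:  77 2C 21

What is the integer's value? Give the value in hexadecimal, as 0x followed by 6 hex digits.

0x772C21

Big-endian stores the most-significant byte at the lowest address.
The bytes are already most-significant first: 0x772C21.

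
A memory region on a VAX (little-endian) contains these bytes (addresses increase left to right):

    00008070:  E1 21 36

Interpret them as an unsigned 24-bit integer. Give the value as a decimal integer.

In little-endian order the low byte comes first in memory.
Reassemble most-significant byte first: 36 21 E1 → 0x3621E1.
0x3621E1 = 3547617.

3547617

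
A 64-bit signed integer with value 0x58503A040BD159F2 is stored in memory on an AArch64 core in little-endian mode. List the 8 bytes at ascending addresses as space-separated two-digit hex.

Split into bytes (most-significant first): 58 50 3A 04 0B D1 59 F2.
Little-endian: lowest address holds the least-significant byte.
So at ascending addresses the bytes are F2 59 D1 0B 04 3A 50 58.

F2 59 D1 0B 04 3A 50 58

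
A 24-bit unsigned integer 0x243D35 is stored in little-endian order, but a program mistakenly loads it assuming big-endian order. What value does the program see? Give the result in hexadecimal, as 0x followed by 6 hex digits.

0x353D24

Stored little-endian, the bytes at ascending addresses are 35 3D 24.
Read back as big-endian, the last byte is least significant, giving 0x353D24.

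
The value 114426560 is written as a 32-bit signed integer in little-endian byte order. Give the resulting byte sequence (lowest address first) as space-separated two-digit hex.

114426560 in hexadecimal, padded to 32 bits, is 0x06D202C0.
Split into bytes (most-significant first): 06 D2 02 C0.
Little-endian stores the least-significant byte at the lowest address.
So at ascending addresses the bytes are C0 02 D2 06.

C0 02 D2 06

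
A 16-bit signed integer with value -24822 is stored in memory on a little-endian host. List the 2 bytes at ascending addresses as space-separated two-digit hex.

Two's complement of -24822 in 16 bits: 24822 = 0x60F6; invert → 0x9F09; add 1 → 0x9F0A.
Split into bytes (most-significant first): 9F 0A.
Little-endian stores the least-significant byte at the lowest address.
So at ascending addresses the bytes are 0A 9F.

0A 9F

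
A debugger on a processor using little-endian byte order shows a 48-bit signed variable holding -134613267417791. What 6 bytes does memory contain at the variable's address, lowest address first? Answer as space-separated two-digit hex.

Two's complement of -134613267417791 in 48 bits: 134613267417791 = 0x7A6E17FC8ABF; invert → 0x8591E8037540; add 1 → 0x8591E8037541.
Split into bytes (most-significant first): 85 91 E8 03 75 41.
In little-endian order the low byte comes first in memory.
So at ascending addresses the bytes are 41 75 03 E8 91 85.

41 75 03 E8 91 85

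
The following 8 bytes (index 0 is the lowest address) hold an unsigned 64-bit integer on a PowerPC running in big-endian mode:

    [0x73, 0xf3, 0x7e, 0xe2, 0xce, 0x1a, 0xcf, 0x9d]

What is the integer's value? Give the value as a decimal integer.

8355161246287974301

Big-endian: lowest address holds the most-significant byte.
The bytes are already most-significant first: 0x73F37EE2CE1ACF9D.
0x73F37EE2CE1ACF9D = 8355161246287974301.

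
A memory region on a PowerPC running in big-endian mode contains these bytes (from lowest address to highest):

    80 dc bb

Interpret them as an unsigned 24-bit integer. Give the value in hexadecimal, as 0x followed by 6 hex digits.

Big-endian stores the most-significant byte at the lowest address.
The bytes are already most-significant first: 0x80DCBB.

0x80DCBB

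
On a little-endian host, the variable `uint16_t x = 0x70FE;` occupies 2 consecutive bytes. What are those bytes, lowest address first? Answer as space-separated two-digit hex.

Split into bytes (most-significant first): 70 FE.
Little-endian stores the least-significant byte at the lowest address.
So at ascending addresses the bytes are FE 70.

FE 70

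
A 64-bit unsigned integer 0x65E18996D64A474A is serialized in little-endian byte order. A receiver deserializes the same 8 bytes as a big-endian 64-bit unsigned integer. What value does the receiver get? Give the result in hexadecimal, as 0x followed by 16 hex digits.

Stored little-endian, the bytes at ascending addresses are 4A 47 4A D6 96 89 E1 65.
Read back as big-endian, the last byte is least significant, giving 0x4A474AD69689E165.

0x4A474AD69689E165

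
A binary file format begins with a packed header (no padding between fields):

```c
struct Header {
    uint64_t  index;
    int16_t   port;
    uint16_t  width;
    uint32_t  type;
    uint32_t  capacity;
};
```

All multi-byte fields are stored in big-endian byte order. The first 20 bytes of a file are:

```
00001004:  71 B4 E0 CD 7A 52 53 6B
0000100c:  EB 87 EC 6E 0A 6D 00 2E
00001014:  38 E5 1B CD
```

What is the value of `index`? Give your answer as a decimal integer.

8193420795218908011

`index` is the first field, at byte offset 0, occupying 8 bytes.
Bytes at offsets 0..7: 71 B4 E0 CD 7A 52 53 6B.
In big-endian order the high byte comes first in memory.
The bytes are already most-significant first: 0x71B4E0CD7A52536B.
0x71B4E0CD7A52536B = 8193420795218908011.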